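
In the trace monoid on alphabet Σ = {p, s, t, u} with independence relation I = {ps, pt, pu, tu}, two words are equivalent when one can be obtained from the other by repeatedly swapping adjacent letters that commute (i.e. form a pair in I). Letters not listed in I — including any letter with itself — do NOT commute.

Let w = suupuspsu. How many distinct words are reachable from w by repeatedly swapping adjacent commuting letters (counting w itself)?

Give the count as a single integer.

0(s) covers ∅
1(u) covers 0:s
2(u) covers 1:u
3(p) covers ∅
4(u) covers 2:u
5(s) covers 4:u
6(p) covers 3:p
7(s) covers 5:s
8(u) covers 7:s
floor of heap: 0:s, 3:p
completions by unplaced set U, small U first (add the entries for U minus each lowest piece of U):
  |U|=1: {6}:1  {8}:1
  |U|=2: {3,6}:1  {6,8}:2  {7,8}:1
  |U|=3: {3,6,8}:3  {5,7,8}:1  {6,7,8}:3
  |U|=4: {3,6,7,8}:6  {4,5,7,8}:1  {5,6,7,8}:4
  |U|=5: {2,4,5,7,8}:1  {3,5,6,7,8}:10  {4,5,6,7,8}:5
  |U|=6: {1,2,4,5,7,8}:1  {2,4,5,6,7,8}:6  {3,4,5,6,7,8}:15
  |U|=7: {0,1,2,4,5,7,8}:1  {1,2,4,5,6,7,8}:7  {2,3,4,5,6,7,8}:21
  start at 0(s): 28
  start at 3(p): 8
sum over floor = 36

36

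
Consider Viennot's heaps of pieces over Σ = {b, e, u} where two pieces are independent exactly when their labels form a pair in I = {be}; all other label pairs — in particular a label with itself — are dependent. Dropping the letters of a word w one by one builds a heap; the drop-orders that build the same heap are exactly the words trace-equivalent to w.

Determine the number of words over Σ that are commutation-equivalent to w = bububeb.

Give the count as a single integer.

0(b) covers ∅
1(u) covers 0:b
2(b) covers 1:u
3(u) covers 2:b
4(b) covers 3:u
5(e) covers 3:u
6(b) covers 4:b
floor of heap: 0:b
completions by unplaced set U, small U first (add the entries for U minus each lowest piece of U):
  |U|=1: {5}:1  {6}:1
  |U|=2: {4,6}:1  {5,6}:2
  |U|=3: {4,5,6}:3
  |U|=4: {3,4,5,6}:3
  |U|=5: {2,3,4,5,6}:3
  start at 0(b): 3

3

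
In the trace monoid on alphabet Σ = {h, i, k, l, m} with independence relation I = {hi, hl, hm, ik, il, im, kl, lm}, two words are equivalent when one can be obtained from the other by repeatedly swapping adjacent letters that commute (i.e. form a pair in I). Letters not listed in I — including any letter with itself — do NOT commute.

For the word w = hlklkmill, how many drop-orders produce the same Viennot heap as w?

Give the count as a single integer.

#0=h has no predecessor
#1=l has no predecessor
#2=k depends on [0:h]
#3=l depends on [1:l]
#4=k depends on [2:k]
#5=m depends on [4:k]
#6=i has no predecessor
#7=l depends on [3:l]
#8=l depends on [7:l]
sources: [0:h, 1:l, 6:i]
N(rest) = Σ N(rest − s) over sources s of rest; N(one piece) = 1:
  size 1 → [5]=1  [6]=1  [8]=1
  size 2 → [4,5]=1  [5,6]=2  [5,8]=2  [6,8]=2  [7,8]=1
  size 3 → [2,4,5]=1  [3,7,8]=1  [4,5,6]=3  [4,5,8]=3  [5,6,8]=6  [5,7,8]=3  [6,7,8]=3
  size 4 → [0,2,4,5]=1  [1,3,7,8]=1  [2,4,5,6]=4  [2,4,5,8]=4  [3,5,7,8]=4  [3,6,7,8]=4  [4,5,6,8]=12  [4,5,7,8]=6  [5,6,7,8]=12
  size 5 → [0,2,4,5,6]=5  [0,2,4,5,8]=5  [1,3,5,7,8]=5  [1,3,6,7,8]=5  [2,4,5,6,8]=20  [2,4,5,7,8]=10  [3,4,5,7,8]=10  [3,5,6,7,8]=20  [4,5,6,7,8]=30
  size 6 → [0,2,4,5,6,8]=30  [0,2,4,5,7,8]=15  [1,3,4,5,7,8]=15  [1,3,5,6,7,8]=30  [2,3,4,5,7,8]=20  [2,4,5,6,7,8]=60  [3,4,5,6,7,8]=60
  size 7 → [0,2,3,4,5,7,8]=35  [0,2,4,5,6,7,8]=105  [1,2,3,4,5,7,8]=35  [1,3,4,5,6,7,8]=105  [2,3,4,5,6,7,8]=140
  first=0(h) contributes 280
  first=1(l) contributes 280
  first=6(i) contributes 70
|[w]| = 630

630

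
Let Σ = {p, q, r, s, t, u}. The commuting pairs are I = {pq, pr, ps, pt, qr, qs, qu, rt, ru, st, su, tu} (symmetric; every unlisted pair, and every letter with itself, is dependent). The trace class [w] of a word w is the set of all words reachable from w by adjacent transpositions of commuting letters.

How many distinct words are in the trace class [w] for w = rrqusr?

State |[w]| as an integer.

drop 0:r onto floor
drop 1:r onto {0:r}
drop 2:q onto floor
drop 3:u onto floor
drop 4:s onto {1:r}
drop 5:r onto {4:s}
ground layer = {0:r, 2:q, 3:u}
drop-orders for the pieces not yet dropped (sum over which currently-grounded one goes next):
  1 to go: {2} 1  {3} 1  {5} 1
  2 to go: {2,3} 2  {2,5} 2  {3,5} 2  {4,5} 1
  3 to go: {1,4,5} 1  {2,3,5} 6  {2,4,5} 3  {3,4,5} 3
  4 to go: {0,1,4,5} 1  {1,2,4,5} 4  {1,3,4,5} 4  {2,3,4,5} 12
  if 0:r drops first: 20 orders
  if 2:q drops first: 5 orders
  if 3:u drops first: 5 orders
heap linearizations: 30

30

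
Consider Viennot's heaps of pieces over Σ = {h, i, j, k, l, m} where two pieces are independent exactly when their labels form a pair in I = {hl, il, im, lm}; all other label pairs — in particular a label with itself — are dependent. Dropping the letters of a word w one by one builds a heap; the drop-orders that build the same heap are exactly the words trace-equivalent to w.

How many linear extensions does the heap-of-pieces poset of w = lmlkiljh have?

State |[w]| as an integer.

piece 0:l — minimal
piece 1:m — minimal
piece 2:l rests on {0:l}
piece 3:k rests on {1:m, 2:l}
piece 4:i rests on {3:k}
piece 5:l rests on {3:k}
piece 6:j rests on {4:i, 5:l}
piece 7:h rests on {6:j}
minimal pieces: {0:l, 1:m}
ways to finish when only these pieces remain (= sum over removing one remaining piece with nothing left below it):
  1 left: {7}→1
  2 left: {6,7}→1
  3 left: {4,6,7}→1  {5,6,7}→1
  4 left: {4,5,6,7}→2
  5 left: {3,4,5,6,7}→2
  6 left: {1,3,4,5,6,7}→2  {2,3,4,5,6,7}→2
  placing 0:l first → 4 extensions
  placing 1:m first → 2 extensions
total linear extensions = 6

6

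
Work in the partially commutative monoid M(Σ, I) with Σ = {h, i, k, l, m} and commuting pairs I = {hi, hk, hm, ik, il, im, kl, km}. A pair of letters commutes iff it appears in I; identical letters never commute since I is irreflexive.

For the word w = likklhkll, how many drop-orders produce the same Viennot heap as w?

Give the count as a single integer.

#0=l has no predecessor
#1=i has no predecessor
#2=k has no predecessor
#3=k depends on [2:k]
#4=l depends on [0:l]
#5=h depends on [4:l]
#6=k depends on [3:k]
#7=l depends on [5:h]
#8=l depends on [7:l]
sources: [0:l, 1:i, 2:k]
N(rest) = Σ N(rest − s) over sources s of rest; N(one piece) = 1:
  size 1 → [1]=1  [6]=1  [8]=1
  size 2 → [1,6]=2  [1,8]=2  [3,6]=1  [6,8]=2  [7,8]=1
  size 3 → [1,3,6]=3  [1,6,8]=6  [1,7,8]=3  [2,3,6]=1  [3,6,8]=3  [5,7,8]=1  [6,7,8]=3
  size 4 → [1,2,3,6]=4  [1,3,6,8]=12  [1,5,7,8]=4  [1,6,7,8]=12  [2,3,6,8]=4  [3,6,7,8]=6  [4,5,7,8]=1  [5,6,7,8]=4
  size 5 → [0,4,5,7,8]=1  [1,2,3,6,8]=20  [1,3,6,7,8]=30  [1,4,5,7,8]=5  [1,5,6,7,8]=20  [2,3,6,7,8]=10  [3,5,6,7,8]=10  [4,5,6,7,8]=5
  size 6 → [0,1,4,5,7,8]=6  [0,4,5,6,7,8]=6  [1,2,3,6,7,8]=60  [1,3,5,6,7,8]=60  [1,4,5,6,7,8]=30  [2,3,5,6,7,8]=20  [3,4,5,6,7,8]=15
  size 7 → [0,1,4,5,6,7,8]=42  [0,3,4,5,6,7,8]=21  [1,2,3,5,6,7,8]=140  [1,3,4,5,6,7,8]=105  [2,3,4,5,6,7,8]=35
  first=0(l) contributes 280
  first=1(i) contributes 56
  first=2(k) contributes 168
|[w]| = 504

504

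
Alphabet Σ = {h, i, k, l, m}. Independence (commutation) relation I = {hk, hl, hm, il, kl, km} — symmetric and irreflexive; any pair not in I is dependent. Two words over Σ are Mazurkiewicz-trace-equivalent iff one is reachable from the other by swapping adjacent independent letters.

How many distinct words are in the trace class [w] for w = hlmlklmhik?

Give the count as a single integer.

168

0(h) covers ∅
1(l) covers ∅
2(m) covers 1:l
3(l) covers 2:m
4(k) covers ∅
5(l) covers 3:l
6(m) covers 5:l
7(h) covers 0:h
8(i) covers 4:k, 6:m, 7:h
9(k) covers 8:i
floor of heap: 0:h, 1:l, 4:k
completions by unplaced set U, small U first (add the entries for U minus each lowest piece of U):
  |U|=1: {9}:1
  |U|=2: {8,9}:1
  |U|=3: {4,8,9}:1  {6,8,9}:1  {7,8,9}:1
  |U|=4: {0,7,8,9}:1  {4,6,8,9}:2  {4,7,8,9}:2  {5,6,8,9}:1  {6,7,8,9}:2
  |U|=5: {0,4,7,8,9}:3  {0,6,7,8,9}:3  {3,5,6,8,9}:1  {4,5,6,8,9}:3  {4,6,7,8,9}:6  {5,6,7,8,9}:3
  |U|=6: {0,4,6,7,8,9}:12  {0,5,6,7,8,9}:6  {2,3,5,6,8,9}:1  {3,4,5,6,8,9}:4  {3,5,6,7,8,9}:4  {4,5,6,7,8,9}:12
  |U|=7: {0,3,5,6,7,8,9}:10  {0,4,5,6,7,8,9}:30  {1,2,3,5,6,8,9}:1  {2,3,4,5,6,8,9}:5  {2,3,5,6,7,8,9}:5  {3,4,5,6,7,8,9}:20
  |U|=8: {0,2,3,5,6,7,8,9}:15  {0,3,4,5,6,7,8,9}:60  {1,2,3,4,5,6,8,9}:6  {1,2,3,5,6,7,8,9}:6  {2,3,4,5,6,7,8,9}:30
  start at 0(h): 42
  start at 1(l): 105
  start at 4(k): 21
sum over floor = 168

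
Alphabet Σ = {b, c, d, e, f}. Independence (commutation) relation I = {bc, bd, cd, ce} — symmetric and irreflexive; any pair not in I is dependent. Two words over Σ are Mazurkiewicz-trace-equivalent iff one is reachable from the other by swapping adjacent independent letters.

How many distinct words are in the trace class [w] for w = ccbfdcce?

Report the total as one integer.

18

drop 0:c onto floor
drop 1:c onto {0:c}
drop 2:b onto floor
drop 3:f onto {1:c, 2:b}
drop 4:d onto {3:f}
drop 5:c onto {3:f}
drop 6:c onto {5:c}
drop 7:e onto {4:d}
ground layer = {0:c, 2:b}
drop-orders for the pieces not yet dropped (sum over which currently-grounded one goes next):
  1 to go: {6} 1  {7} 1
  2 to go: {4,7} 1  {5,6} 1  {6,7} 2
  3 to go: {4,6,7} 3  {5,6,7} 3
  4 to go: {4,5,6,7} 6
  5 to go: {3,4,5,6,7} 6
  6 to go: {1,3,4,5,6,7} 6  {2,3,4,5,6,7} 6
  if 0:c drops first: 12 orders
  if 2:b drops first: 6 orders
heap linearizations: 18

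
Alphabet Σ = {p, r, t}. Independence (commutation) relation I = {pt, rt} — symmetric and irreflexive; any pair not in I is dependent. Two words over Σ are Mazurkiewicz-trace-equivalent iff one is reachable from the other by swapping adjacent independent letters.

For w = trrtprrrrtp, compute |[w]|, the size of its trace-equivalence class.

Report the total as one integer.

165

0(t) covers ∅
1(r) covers ∅
2(r) covers 1:r
3(t) covers 0:t
4(p) covers 2:r
5(r) covers 4:p
6(r) covers 5:r
7(r) covers 6:r
8(r) covers 7:r
9(t) covers 3:t
10(p) covers 8:r
floor of heap: 0:t, 1:r
completions by unplaced set U, small U first (add the entries for U minus each lowest piece of U):
  |U|=1: {9}:1  {10}:1
  |U|=2: {3,9}:1  {8,10}:1  {9,10}:2
  |U|=3: {0,3,9}:1  {3,9,10}:3  {7,8,10}:1  {8,9,10}:3
  |U|=4: {0,3,9,10}:4  {3,8,9,10}:6  {6,7,8,10}:1  {7,8,9,10}:4
  |U|=5: {0,3,8,9,10}:10  {3,7,8,9,10}:10  {5,6,7,8,10}:1  {6,7,8,9,10}:5
  |U|=6: {0,3,7,8,9,10}:20  {3,6,7,8,9,10}:15  {4,5,6,7,8,10}:1  {5,6,7,8,9,10}:6
  |U|=7: {0,3,6,7,8,9,10}:35  {2,4,5,6,7,8,10}:1  {3,5,6,7,8,9,10}:21  {4,5,6,7,8,9,10}:7
  |U|=8: {0,3,5,6,7,8,9,10}:56  {1,2,4,5,6,7,8,10}:1  {2,4,5,6,7,8,9,10}:8  {3,4,5,6,7,8,9,10}:28
  |U|=9: {0,3,4,5,6,7,8,9,10}:84  {1,2,4,5,6,7,8,9,10}:9  {2,3,4,5,6,7,8,9,10}:36
  start at 0(t): 45
  start at 1(r): 120
sum over floor = 165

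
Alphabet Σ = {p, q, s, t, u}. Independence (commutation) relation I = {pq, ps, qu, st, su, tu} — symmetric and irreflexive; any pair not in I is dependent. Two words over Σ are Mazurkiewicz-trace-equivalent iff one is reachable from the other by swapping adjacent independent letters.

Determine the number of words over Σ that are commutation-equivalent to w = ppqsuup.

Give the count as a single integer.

21

drop 0:p onto floor
drop 1:p onto {0:p}
drop 2:q onto floor
drop 3:s onto {2:q}
drop 4:u onto {1:p}
drop 5:u onto {4:u}
drop 6:p onto {5:u}
ground layer = {0:p, 2:q}
drop-orders for the pieces not yet dropped (sum over which currently-grounded one goes next):
  1 to go: {3} 1  {6} 1
  2 to go: {2,3} 1  {3,6} 2  {5,6} 1
  3 to go: {2,3,6} 3  {3,5,6} 3  {4,5,6} 1
  4 to go: {1,4,5,6} 1  {2,3,5,6} 6  {3,4,5,6} 4
  5 to go: {0,1,4,5,6} 1  {1,3,4,5,6} 5  {2,3,4,5,6} 10
  if 0:p drops first: 15 orders
  if 2:q drops first: 6 orders
heap linearizations: 21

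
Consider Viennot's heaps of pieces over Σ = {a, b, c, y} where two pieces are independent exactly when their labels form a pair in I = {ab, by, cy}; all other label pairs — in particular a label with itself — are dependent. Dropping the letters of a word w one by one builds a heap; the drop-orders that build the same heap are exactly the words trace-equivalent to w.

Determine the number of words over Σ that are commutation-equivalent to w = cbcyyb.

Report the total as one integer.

drop 0:c onto floor
drop 1:b onto {0:c}
drop 2:c onto {1:b}
drop 3:y onto floor
drop 4:y onto {3:y}
drop 5:b onto {2:c}
ground layer = {0:c, 3:y}
drop-orders for the pieces not yet dropped (sum over which currently-grounded one goes next):
  1 to go: {4} 1  {5} 1
  2 to go: {2,5} 1  {3,4} 1  {4,5} 2
  3 to go: {1,2,5} 1  {2,4,5} 3  {3,4,5} 3
  4 to go: {0,1,2,5} 1  {1,2,4,5} 4  {2,3,4,5} 6
  if 0:c drops first: 10 orders
  if 3:y drops first: 5 orders
heap linearizations: 15

15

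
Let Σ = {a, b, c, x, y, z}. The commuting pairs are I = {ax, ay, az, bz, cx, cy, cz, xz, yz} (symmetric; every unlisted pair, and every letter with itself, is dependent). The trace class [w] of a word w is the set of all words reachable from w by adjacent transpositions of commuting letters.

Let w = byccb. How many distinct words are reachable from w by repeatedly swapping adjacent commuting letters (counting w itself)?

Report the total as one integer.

#0=b has no predecessor
#1=y depends on [0:b]
#2=c depends on [0:b]
#3=c depends on [2:c]
#4=b depends on [1:y, 3:c]
sources: [0:b]
N(rest) = Σ N(rest − s) over sources s of rest; N(one piece) = 1:
  size 1 → [4]=1
  size 2 → [1,4]=1  [3,4]=1
  size 3 → [1,3,4]=2  [2,3,4]=1
  first=0(b) contributes 3

3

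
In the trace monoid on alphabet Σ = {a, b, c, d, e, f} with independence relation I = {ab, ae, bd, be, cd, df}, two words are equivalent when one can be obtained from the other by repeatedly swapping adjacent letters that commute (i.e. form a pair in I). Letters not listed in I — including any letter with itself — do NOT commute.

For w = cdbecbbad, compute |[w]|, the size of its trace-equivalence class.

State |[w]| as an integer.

30

drop 0:c onto floor
drop 1:d onto floor
drop 2:b onto {0:c}
drop 3:e onto {0:c, 1:d}
drop 4:c onto {2:b, 3:e}
drop 5:b onto {4:c}
drop 6:b onto {5:b}
drop 7:a onto {4:c}
drop 8:d onto {7:a}
ground layer = {0:c, 1:d}
drop-orders for the pieces not yet dropped (sum over which currently-grounded one goes next):
  1 to go: {6} 1  {8} 1
  2 to go: {5,6} 1  {6,8} 2  {7,8} 1
  3 to go: {5,6,8} 3  {6,7,8} 3
  4 to go: {5,6,7,8} 6
  5 to go: {4,5,6,7,8} 6
  6 to go: {2,4,5,6,7,8} 6  {3,4,5,6,7,8} 6
  7 to go: {1,3,4,5,6,7,8} 6  {2,3,4,5,6,7,8} 12
  if 0:c drops first: 18 orders
  if 1:d drops first: 12 orders
heap linearizations: 30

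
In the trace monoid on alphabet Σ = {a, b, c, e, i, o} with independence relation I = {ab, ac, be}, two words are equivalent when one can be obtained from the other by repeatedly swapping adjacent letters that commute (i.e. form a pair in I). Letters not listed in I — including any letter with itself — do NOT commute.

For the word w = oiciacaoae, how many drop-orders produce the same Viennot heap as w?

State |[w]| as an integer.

drop 0:o onto floor
drop 1:i onto {0:o}
drop 2:c onto {1:i}
drop 3:i onto {2:c}
drop 4:a onto {3:i}
drop 5:c onto {3:i}
drop 6:a onto {4:a}
drop 7:o onto {5:c, 6:a}
drop 8:a onto {7:o}
drop 9:e onto {8:a}
ground layer = {0:o}
drop-orders for the pieces not yet dropped (sum over which currently-grounded one goes next):
  1 to go: {9} 1
  2 to go: {8,9} 1
  3 to go: {7,8,9} 1
  4 to go: {5,7,8,9} 1  {6,7,8,9} 1
  5 to go: {4,6,7,8,9} 1  {5,6,7,8,9} 2
  6 to go: {4,5,6,7,8,9} 3
  7 to go: {3,4,5,6,7,8,9} 3
  8 to go: {2,3,4,5,6,7,8,9} 3
  if 0:o drops first: 3 orders

3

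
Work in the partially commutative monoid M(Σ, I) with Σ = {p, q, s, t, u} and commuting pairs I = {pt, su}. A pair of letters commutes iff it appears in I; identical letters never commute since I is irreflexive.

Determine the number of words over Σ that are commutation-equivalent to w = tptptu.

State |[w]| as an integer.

piece 0:t — minimal
piece 1:p — minimal
piece 2:t rests on {0:t}
piece 3:p rests on {1:p}
piece 4:t rests on {2:t}
piece 5:u rests on {3:p, 4:t}
minimal pieces: {0:t, 1:p}
ways to finish when only these pieces remain (= sum over removing one remaining piece with nothing left below it):
  1 left: {5}→1
  2 left: {3,5}→1  {4,5}→1
  3 left: {1,3,5}→1  {2,4,5}→1  {3,4,5}→2
  4 left: {0,2,4,5}→1  {1,3,4,5}→3  {2,3,4,5}→3
  placing 0:t first → 6 extensions
  placing 1:p first → 4 extensions
total linear extensions = 10

10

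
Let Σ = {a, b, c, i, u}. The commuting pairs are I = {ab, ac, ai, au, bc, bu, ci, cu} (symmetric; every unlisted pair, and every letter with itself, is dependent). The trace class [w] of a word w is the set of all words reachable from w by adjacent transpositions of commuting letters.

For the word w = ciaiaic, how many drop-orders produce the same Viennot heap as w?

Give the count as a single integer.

210

piece 0:c — minimal
piece 1:i — minimal
piece 2:a — minimal
piece 3:i rests on {1:i}
piece 4:a rests on {2:a}
piece 5:i rests on {3:i}
piece 6:c rests on {0:c}
minimal pieces: {0:c, 1:i, 2:a}
ways to finish when only these pieces remain (= sum over removing one remaining piece with nothing left below it):
  1 left: {4}→1  {5}→1  {6}→1
  2 left: {0,6}→1  {2,4}→1  {3,5}→1  {4,5}→2  {4,6}→2  {5,6}→2
  3 left: {0,4,6}→3  {0,5,6}→3  {1,3,5}→1  {2,4,5}→3  {2,4,6}→3  {3,4,5}→3  {3,5,6}→3  {4,5,6}→6
  4 left: {0,2,4,6}→6  {0,3,5,6}→6  {0,4,5,6}→12  {1,3,4,5}→4  {1,3,5,6}→4  {2,3,4,5}→6  {2,4,5,6}→12  {3,4,5,6}→12
  5 left: {0,1,3,5,6}→10  {0,2,4,5,6}→30  {0,3,4,5,6}→30  {1,2,3,4,5}→10  {1,3,4,5,6}→20  {2,3,4,5,6}→30
  placing 0:c first → 60 extensions
  placing 1:i first → 90 extensions
  placing 2:a first → 60 extensions
total linear extensions = 210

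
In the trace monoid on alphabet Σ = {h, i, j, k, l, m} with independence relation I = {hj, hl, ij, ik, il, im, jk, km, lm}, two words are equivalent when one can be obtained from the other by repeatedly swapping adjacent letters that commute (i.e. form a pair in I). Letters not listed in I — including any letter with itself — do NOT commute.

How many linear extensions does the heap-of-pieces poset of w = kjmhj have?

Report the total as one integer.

#0=k has no predecessor
#1=j has no predecessor
#2=m depends on [1:j]
#3=h depends on [0:k, 2:m]
#4=j depends on [2:m]
sources: [0:k, 1:j]
N(rest) = Σ N(rest − s) over sources s of rest; N(one piece) = 1:
  size 1 → [3]=1  [4]=1
  size 2 → [0,3]=1  [3,4]=2
  size 3 → [0,3,4]=3  [2,3,4]=2
  first=0(k) contributes 2
  first=1(j) contributes 5
|[w]| = 7

7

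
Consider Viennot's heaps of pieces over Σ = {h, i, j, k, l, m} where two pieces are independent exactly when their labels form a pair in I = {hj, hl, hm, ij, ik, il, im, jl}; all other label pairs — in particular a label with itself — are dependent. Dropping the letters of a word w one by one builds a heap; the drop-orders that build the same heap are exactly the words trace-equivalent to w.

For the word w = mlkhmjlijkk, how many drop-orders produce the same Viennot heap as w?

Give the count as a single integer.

75

drop 0:m onto floor
drop 1:l onto {0:m}
drop 2:k onto {1:l}
drop 3:h onto {2:k}
drop 4:m onto {2:k}
drop 5:j onto {4:m}
drop 6:l onto {4:m}
drop 7:i onto {3:h}
drop 8:j onto {5:j}
drop 9:k onto {3:h, 6:l, 8:j}
drop 10:k onto {9:k}
ground layer = {0:m}
drop-orders for the pieces not yet dropped (sum over which currently-grounded one goes next):
  1 to go: {7} 1  {10} 1
  2 to go: {7,10} 2  {9,10} 1
  3 to go: {6,9,10} 1  {7,9,10} 3  {8,9,10} 1
  4 to go: {3,7,9,10} 3  {5,8,9,10} 1  {6,7,9,10} 4  {6,8,9,10} 2  {7,8,9,10} 4
  5 to go: {3,6,7,9,10} 7  {3,7,8,9,10} 7  {5,6,8,9,10} 3  {5,7,8,9,10} 5  {6,7,8,9,10} 10
  6 to go: {3,5,7,8,9,10} 12  {3,6,7,8,9,10} 24  {4,5,6,8,9,10} 3  {5,6,7,8,9,10} 18
  7 to go: {3,5,6,7,8,9,10} 54  {4,5,6,7,8,9,10} 21
  8 to go: {3,4,5,6,7,8,9,10} 75
  9 to go: {2,3,4,5,6,7,8,9,10} 75
  if 0:m drops first: 75 orders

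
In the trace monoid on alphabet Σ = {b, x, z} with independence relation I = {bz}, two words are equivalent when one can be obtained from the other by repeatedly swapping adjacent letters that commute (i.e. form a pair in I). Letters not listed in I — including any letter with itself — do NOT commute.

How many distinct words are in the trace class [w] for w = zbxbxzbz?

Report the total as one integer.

6

#0=z has no predecessor
#1=b has no predecessor
#2=x depends on [0:z, 1:b]
#3=b depends on [2:x]
#4=x depends on [3:b]
#5=z depends on [4:x]
#6=b depends on [4:x]
#7=z depends on [5:z]
sources: [0:z, 1:b]
N(rest) = Σ N(rest − s) over sources s of rest; N(one piece) = 1:
  size 1 → [6]=1  [7]=1
  size 2 → [5,7]=1  [6,7]=2
  size 3 → [5,6,7]=3
  size 4 → [4,5,6,7]=3
  size 5 → [3,4,5,6,7]=3
  size 6 → [2,3,4,5,6,7]=3
  first=0(z) contributes 3
  first=1(b) contributes 3
|[w]| = 6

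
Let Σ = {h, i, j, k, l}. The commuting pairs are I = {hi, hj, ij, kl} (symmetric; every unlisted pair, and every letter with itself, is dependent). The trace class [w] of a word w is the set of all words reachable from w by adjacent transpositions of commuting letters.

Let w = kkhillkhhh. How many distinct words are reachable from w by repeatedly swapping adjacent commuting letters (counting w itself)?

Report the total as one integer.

6

#0=k has no predecessor
#1=k depends on [0:k]
#2=h depends on [1:k]
#3=i depends on [1:k]
#4=l depends on [2:h, 3:i]
#5=l depends on [4:l]
#6=k depends on [2:h, 3:i]
#7=h depends on [5:l, 6:k]
#8=h depends on [7:h]
#9=h depends on [8:h]
sources: [0:k]
N(rest) = Σ N(rest − s) over sources s of rest; N(one piece) = 1:
  size 1 → [9]=1
  size 2 → [8,9]=1
  size 3 → [7,8,9]=1
  size 4 → [5,7,8,9]=1  [6,7,8,9]=1
  size 5 → [4,5,7,8,9]=1  [5,6,7,8,9]=2
  size 6 → [4,5,6,7,8,9]=3
  size 7 → [2,4,5,6,7,8,9]=3  [3,4,5,6,7,8,9]=3
  size 8 → [2,3,4,5,6,7,8,9]=6
  first=0(k) contributes 6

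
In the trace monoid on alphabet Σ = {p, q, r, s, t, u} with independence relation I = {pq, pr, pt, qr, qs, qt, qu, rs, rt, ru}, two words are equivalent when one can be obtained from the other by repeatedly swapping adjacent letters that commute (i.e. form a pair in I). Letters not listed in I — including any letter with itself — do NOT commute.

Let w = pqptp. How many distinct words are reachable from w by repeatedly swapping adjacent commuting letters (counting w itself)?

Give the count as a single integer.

piece 0:p — minimal
piece 1:q — minimal
piece 2:p rests on {0:p}
piece 3:t — minimal
piece 4:p rests on {2:p}
minimal pieces: {0:p, 1:q, 3:t}
ways to finish when only these pieces remain (= sum over removing one remaining piece with nothing left below it):
  1 left: {1}→1  {3}→1  {4}→1
  2 left: {1,3}→2  {1,4}→2  {2,4}→1  {3,4}→2
  3 left: {0,2,4}→1  {1,2,4}→3  {1,3,4}→6  {2,3,4}→3
  placing 0:p first → 12 extensions
  placing 1:q first → 4 extensions
  placing 3:t first → 4 extensions
total linear extensions = 20

20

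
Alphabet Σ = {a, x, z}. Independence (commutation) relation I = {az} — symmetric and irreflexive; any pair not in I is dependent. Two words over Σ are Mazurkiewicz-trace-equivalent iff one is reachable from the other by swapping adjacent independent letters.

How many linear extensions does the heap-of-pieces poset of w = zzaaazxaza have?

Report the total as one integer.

#0=z has no predecessor
#1=z depends on [0:z]
#2=a has no predecessor
#3=a depends on [2:a]
#4=a depends on [3:a]
#5=z depends on [1:z]
#6=x depends on [4:a, 5:z]
#7=a depends on [6:x]
#8=z depends on [6:x]
#9=a depends on [7:a]
sources: [0:z, 2:a]
N(rest) = Σ N(rest − s) over sources s of rest; N(one piece) = 1:
  size 1 → [8]=1  [9]=1
  size 2 → [7,9]=1  [8,9]=2
  size 3 → [7,8,9]=3
  size 4 → [6,7,8,9]=3
  size 5 → [4,6,7,8,9]=3  [5,6,7,8,9]=3
  size 6 → [1,5,6,7,8,9]=3  [3,4,6,7,8,9]=3  [4,5,6,7,8,9]=6
  size 7 → [0,1,5,6,7,8,9]=3  [1,4,5,6,7,8,9]=9  [2,3,4,6,7,8,9]=3  [3,4,5,6,7,8,9]=9
  size 8 → [0,1,4,5,6,7,8,9]=12  [1,3,4,5,6,7,8,9]=18  [2,3,4,5,6,7,8,9]=12
  first=0(z) contributes 30
  first=2(a) contributes 30
|[w]| = 60

60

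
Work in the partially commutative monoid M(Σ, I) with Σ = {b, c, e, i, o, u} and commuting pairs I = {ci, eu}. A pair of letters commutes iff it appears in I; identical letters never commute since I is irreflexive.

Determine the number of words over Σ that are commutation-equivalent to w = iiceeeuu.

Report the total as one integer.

#0=i has no predecessor
#1=i depends on [0:i]
#2=c has no predecessor
#3=e depends on [1:i, 2:c]
#4=e depends on [3:e]
#5=e depends on [4:e]
#6=u depends on [1:i, 2:c]
#7=u depends on [6:u]
sources: [0:i, 2:c]
N(rest) = Σ N(rest − s) over sources s of rest; N(one piece) = 1:
  size 1 → [5]=1  [7]=1
  size 2 → [4,5]=1  [5,7]=2  [6,7]=1
  size 3 → [3,4,5]=1  [4,5,7]=3  [5,6,7]=3
  size 4 → [3,4,5,7]=4  [4,5,6,7]=6
  size 5 → [3,4,5,6,7]=10
  size 6 → [1,3,4,5,6,7]=10  [2,3,4,5,6,7]=10
  first=0(i) contributes 20
  first=2(c) contributes 10
|[w]| = 30

30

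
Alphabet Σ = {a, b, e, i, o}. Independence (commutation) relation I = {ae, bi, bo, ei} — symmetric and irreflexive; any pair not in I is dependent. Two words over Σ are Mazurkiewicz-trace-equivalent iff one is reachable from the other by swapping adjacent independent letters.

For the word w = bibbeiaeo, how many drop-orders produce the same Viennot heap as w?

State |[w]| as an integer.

46

drop 0:b onto floor
drop 1:i onto floor
drop 2:b onto {0:b}
drop 3:b onto {2:b}
drop 4:e onto {3:b}
drop 5:i onto {1:i}
drop 6:a onto {3:b, 5:i}
drop 7:e onto {4:e}
drop 8:o onto {6:a, 7:e}
ground layer = {0:b, 1:i}
drop-orders for the pieces not yet dropped (sum over which currently-grounded one goes next):
  1 to go: {8} 1
  2 to go: {6,8} 1  {7,8} 1
  3 to go: {4,7,8} 1  {5,6,8} 1  {6,7,8} 2
  4 to go: {1,5,6,8} 1  {4,6,7,8} 3  {5,6,7,8} 3
  5 to go: {1,5,6,7,8} 4  {3,4,6,7,8} 3  {4,5,6,7,8} 6
  6 to go: {1,4,5,6,7,8} 10  {2,3,4,6,7,8} 3  {3,4,5,6,7,8} 9
  7 to go: {0,2,3,4,6,7,8} 3  {1,3,4,5,6,7,8} 19  {2,3,4,5,6,7,8} 12
  if 0:b drops first: 31 orders
  if 1:i drops first: 15 orders
heap linearizations: 46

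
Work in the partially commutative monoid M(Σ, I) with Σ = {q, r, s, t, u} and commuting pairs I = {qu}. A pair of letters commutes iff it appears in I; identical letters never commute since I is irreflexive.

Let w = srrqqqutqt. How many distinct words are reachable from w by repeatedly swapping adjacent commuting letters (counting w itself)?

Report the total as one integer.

4

#0=s has no predecessor
#1=r depends on [0:s]
#2=r depends on [1:r]
#3=q depends on [2:r]
#4=q depends on [3:q]
#5=q depends on [4:q]
#6=u depends on [2:r]
#7=t depends on [5:q, 6:u]
#8=q depends on [7:t]
#9=t depends on [8:q]
sources: [0:s]
N(rest) = Σ N(rest − s) over sources s of rest; N(one piece) = 1:
  size 1 → [9]=1
  size 2 → [8,9]=1
  size 3 → [7,8,9]=1
  size 4 → [5,7,8,9]=1  [6,7,8,9]=1
  size 5 → [4,5,7,8,9]=1  [5,6,7,8,9]=2
  size 6 → [3,4,5,7,8,9]=1  [4,5,6,7,8,9]=3
  size 7 → [3,4,5,6,7,8,9]=4
  size 8 → [2,3,4,5,6,7,8,9]=4
  first=0(s) contributes 4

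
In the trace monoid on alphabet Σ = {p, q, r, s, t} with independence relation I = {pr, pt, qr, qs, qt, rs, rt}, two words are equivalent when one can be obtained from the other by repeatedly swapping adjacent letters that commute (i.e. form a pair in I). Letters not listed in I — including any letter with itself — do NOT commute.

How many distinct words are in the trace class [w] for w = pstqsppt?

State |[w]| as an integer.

13

drop 0:p onto floor
drop 1:s onto {0:p}
drop 2:t onto {1:s}
drop 3:q onto {0:p}
drop 4:s onto {2:t}
drop 5:p onto {3:q, 4:s}
drop 6:p onto {5:p}
drop 7:t onto {4:s}
ground layer = {0:p}
drop-orders for the pieces not yet dropped (sum over which currently-grounded one goes next):
  1 to go: {6} 1  {7} 1
  2 to go: {5,6} 1  {6,7} 2
  3 to go: {3,5,6} 1  {5,6,7} 3
  4 to go: {3,5,6,7} 4  {4,5,6,7} 3
  5 to go: {2,4,5,6,7} 3  {3,4,5,6,7} 7
  6 to go: {1,2,4,5,6,7} 3  {2,3,4,5,6,7} 10
  if 0:p drops first: 13 orders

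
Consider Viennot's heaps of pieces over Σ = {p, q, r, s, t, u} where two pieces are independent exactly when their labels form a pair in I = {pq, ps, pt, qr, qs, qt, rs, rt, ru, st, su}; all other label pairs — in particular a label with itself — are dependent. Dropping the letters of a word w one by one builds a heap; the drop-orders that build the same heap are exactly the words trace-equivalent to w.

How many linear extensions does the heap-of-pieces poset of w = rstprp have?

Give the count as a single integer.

30

0(r) covers ∅
1(s) covers ∅
2(t) covers ∅
3(p) covers 0:r
4(r) covers 3:p
5(p) covers 4:r
floor of heap: 0:r, 1:s, 2:t
completions by unplaced set U, small U first (add the entries for U minus each lowest piece of U):
  |U|=1: {1}:1  {2}:1  {5}:1
  |U|=2: {1,2}:2  {1,5}:2  {2,5}:2  {4,5}:1
  |U|=3: {1,2,5}:6  {1,4,5}:3  {2,4,5}:3  {3,4,5}:1
  |U|=4: {0,3,4,5}:1  {1,2,4,5}:12  {1,3,4,5}:4  {2,3,4,5}:4
  start at 0(r): 20
  start at 1(s): 5
  start at 2(t): 5
sum over floor = 30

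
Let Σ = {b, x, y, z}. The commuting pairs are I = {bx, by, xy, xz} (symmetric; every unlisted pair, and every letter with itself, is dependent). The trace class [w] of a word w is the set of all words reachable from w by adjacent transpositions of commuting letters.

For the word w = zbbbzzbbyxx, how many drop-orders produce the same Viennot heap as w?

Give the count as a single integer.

165

0(z) covers ∅
1(b) covers 0:z
2(b) covers 1:b
3(b) covers 2:b
4(z) covers 3:b
5(z) covers 4:z
6(b) covers 5:z
7(b) covers 6:b
8(y) covers 5:z
9(x) covers ∅
10(x) covers 9:x
floor of heap: 0:z, 9:x
completions by unplaced set U, small U first (add the entries for U minus each lowest piece of U):
  |U|=1: {7}:1  {8}:1  {10}:1
  |U|=2: {6,7}:1  {7,8}:2  {7,10}:2  {8,10}:2  {9,10}:1
  |U|=3: {6,7,8}:3  {6,7,10}:3  {7,8,10}:6  {7,9,10}:3  {8,9,10}:3
  |U|=4: {5,6,7,8}:3  {6,7,8,10}:12  {6,7,9,10}:6  {7,8,9,10}:12
  |U|=5: {4,5,6,7,8}:3  {5,6,7,8,10}:15  {6,7,8,9,10}:30
  |U|=6: {3,4,5,6,7,8}:3  {4,5,6,7,8,10}:18  {5,6,7,8,9,10}:45
  |U|=7: {2,3,4,5,6,7,8}:3  {3,4,5,6,7,8,10}:21  {4,5,6,7,8,9,10}:63
  |U|=8: {1,2,3,4,5,6,7,8}:3  {2,3,4,5,6,7,8,10}:24  {3,4,5,6,7,8,9,10}:84
  |U|=9: {0,1,2,3,4,5,6,7,8}:3  {1,2,3,4,5,6,7,8,10}:27  {2,3,4,5,6,7,8,9,10}:108
  start at 0(z): 135
  start at 9(x): 30
sum over floor = 165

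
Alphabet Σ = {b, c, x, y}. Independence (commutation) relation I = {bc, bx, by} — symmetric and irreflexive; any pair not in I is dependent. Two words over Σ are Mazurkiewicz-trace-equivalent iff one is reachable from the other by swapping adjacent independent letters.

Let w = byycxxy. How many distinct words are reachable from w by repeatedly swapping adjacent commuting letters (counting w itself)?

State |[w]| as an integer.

7

0(b) covers ∅
1(y) covers ∅
2(y) covers 1:y
3(c) covers 2:y
4(x) covers 3:c
5(x) covers 4:x
6(y) covers 5:x
floor of heap: 0:b, 1:y
completions by unplaced set U, small U first (add the entries for U minus each lowest piece of U):
  |U|=1: {0}:1  {6}:1
  |U|=2: {0,6}:2  {5,6}:1
  |U|=3: {0,5,6}:3  {4,5,6}:1
  |U|=4: {0,4,5,6}:4  {3,4,5,6}:1
  |U|=5: {0,3,4,5,6}:5  {2,3,4,5,6}:1
  start at 0(b): 1
  start at 1(y): 6
sum over floor = 7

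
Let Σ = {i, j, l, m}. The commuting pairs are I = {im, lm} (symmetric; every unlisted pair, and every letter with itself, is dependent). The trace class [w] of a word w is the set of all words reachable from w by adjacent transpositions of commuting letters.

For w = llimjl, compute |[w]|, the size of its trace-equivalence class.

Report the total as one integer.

#0=l has no predecessor
#1=l depends on [0:l]
#2=i depends on [1:l]
#3=m has no predecessor
#4=j depends on [2:i, 3:m]
#5=l depends on [4:j]
sources: [0:l, 3:m]
N(rest) = Σ N(rest − s) over sources s of rest; N(one piece) = 1:
  size 1 → [5]=1
  size 2 → [4,5]=1
  size 3 → [2,4,5]=1  [3,4,5]=1
  size 4 → [1,2,4,5]=1  [2,3,4,5]=2
  first=0(l) contributes 3
  first=3(m) contributes 1
|[w]| = 4

4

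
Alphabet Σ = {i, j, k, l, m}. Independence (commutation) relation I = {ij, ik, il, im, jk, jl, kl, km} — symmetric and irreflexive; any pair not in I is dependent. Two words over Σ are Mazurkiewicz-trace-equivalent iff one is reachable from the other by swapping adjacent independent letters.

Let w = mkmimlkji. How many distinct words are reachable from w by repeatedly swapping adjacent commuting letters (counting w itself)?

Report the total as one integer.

#0=m has no predecessor
#1=k has no predecessor
#2=m depends on [0:m]
#3=i has no predecessor
#4=m depends on [2:m]
#5=l depends on [4:m]
#6=k depends on [1:k]
#7=j depends on [4:m]
#8=i depends on [3:i]
sources: [0:m, 1:k, 3:i]
N(rest) = Σ N(rest − s) over sources s of rest; N(one piece) = 1:
  size 1 → [5]=1  [6]=1  [7]=1  [8]=1
  size 2 → [1,6]=1  [3,8]=1  [5,6]=2  [5,7]=2  [5,8]=2  [6,7]=2  [6,8]=2  [7,8]=2
  size 3 → [1,5,6]=3  [1,6,7]=3  [1,6,8]=3  [3,5,8]=3  [3,6,8]=3  [3,7,8]=3  [4,5,7]=2  [5,6,7]=6  [5,6,8]=6  [5,7,8]=6  [6,7,8]=6
  size 4 → [1,3,6,8]=6  [1,5,6,7]=12  [1,5,6,8]=12  [1,6,7,8]=12  [2,4,5,7]=2  [3,5,6,8]=12  [3,5,7,8]=12  [3,6,7,8]=12  [4,5,6,7]=8  [4,5,7,8]=8  [5,6,7,8]=24
  size 5 → [0,2,4,5,7]=2  [1,3,5,6,8]=30  [1,3,6,7,8]=30  [1,4,5,6,7]=20  [1,5,6,7,8]=60  [2,4,5,6,7]=10  [2,4,5,7,8]=10  [3,4,5,7,8]=20  [3,5,6,7,8]=60  [4,5,6,7,8]=40
  size 6 → [0,2,4,5,6,7]=12  [0,2,4,5,7,8]=12  [1,2,4,5,6,7]=30  [1,3,5,6,7,8]=180  [1,4,5,6,7,8]=120  [2,3,4,5,7,8]=30  [2,4,5,6,7,8]=60  [3,4,5,6,7,8]=120
  size 7 → [0,1,2,4,5,6,7]=42  [0,2,3,4,5,7,8]=42  [0,2,4,5,6,7,8]=84  [1,2,4,5,6,7,8]=210  [1,3,4,5,6,7,8]=420  [2,3,4,5,6,7,8]=210
  first=0(m) contributes 840
  first=1(k) contributes 336
  first=3(i) contributes 336
|[w]| = 1512

1512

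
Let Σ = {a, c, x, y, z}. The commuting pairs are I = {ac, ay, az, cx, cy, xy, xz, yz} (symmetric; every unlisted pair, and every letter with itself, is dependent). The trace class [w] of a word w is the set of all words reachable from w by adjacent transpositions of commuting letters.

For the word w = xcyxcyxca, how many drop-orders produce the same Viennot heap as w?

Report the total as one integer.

drop 0:x onto floor
drop 1:c onto floor
drop 2:y onto floor
drop 3:x onto {0:x}
drop 4:c onto {1:c}
drop 5:y onto {2:y}
drop 6:x onto {3:x}
drop 7:c onto {4:c}
drop 8:a onto {6:x}
ground layer = {0:x, 1:c, 2:y}
drop-orders for the pieces not yet dropped (sum over which currently-grounded one goes next):
  1 to go: {5} 1  {7} 1  {8} 1
  2 to go: {2,5} 1  {4,7} 1  {5,7} 2  {5,8} 2  {6,8} 1  {7,8} 2
  3 to go: {1,4,7} 1  {2,5,7} 3  {2,5,8} 3  {3,6,8} 1  {4,5,7} 3  {4,7,8} 3  {5,6,8} 3  {5,7,8} 6  {6,7,8} 3
  4 to go: {0,3,6,8} 1  {1,4,5,7} 4  {1,4,7,8} 4  {2,4,5,7} 6  {2,5,6,8} 6  {2,5,7,8} 12  {3,5,6,8} 4  {3,6,7,8} 4  {4,5,7,8} 12  {4,6,7,8} 6  {5,6,7,8} 12
  5 to go: {0,3,5,6,8} 5  {0,3,6,7,8} 5  {1,2,4,5,7} 10  {1,4,5,7,8} 20  {1,4,6,7,8} 10  {2,3,5,6,8} 10  {2,4,5,7,8} 30  {2,5,6,7,8} 30  {3,4,6,7,8} 10  {3,5,6,7,8} 20  {4,5,6,7,8} 30
  6 to go: {0,2,3,5,6,8} 15  {0,3,4,6,7,8} 15  {0,3,5,6,7,8} 30  {1,2,4,5,7,8} 60  {1,3,4,6,7,8} 20  {1,4,5,6,7,8} 60  {2,3,5,6,7,8} 60  {2,4,5,6,7,8} 90  {3,4,5,6,7,8} 60
  7 to go: {0,1,3,4,6,7,8} 35  {0,2,3,5,6,7,8} 105  {0,3,4,5,6,7,8} 105  {1,2,4,5,6,7,8} 210  {1,3,4,5,6,7,8} 140  {2,3,4,5,6,7,8} 210
  if 0:x drops first: 560 orders
  if 1:c drops first: 420 orders
  if 2:y drops first: 280 orders
heap linearizations: 1260

1260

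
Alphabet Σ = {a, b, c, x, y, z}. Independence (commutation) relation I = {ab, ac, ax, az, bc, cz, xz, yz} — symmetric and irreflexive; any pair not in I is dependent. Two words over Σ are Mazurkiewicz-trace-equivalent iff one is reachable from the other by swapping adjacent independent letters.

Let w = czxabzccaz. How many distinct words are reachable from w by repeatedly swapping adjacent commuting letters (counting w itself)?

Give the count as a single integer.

1575

#0=c has no predecessor
#1=z has no predecessor
#2=x depends on [0:c]
#3=a has no predecessor
#4=b depends on [1:z, 2:x]
#5=z depends on [4:b]
#6=c depends on [2:x]
#7=c depends on [6:c]
#8=a depends on [3:a]
#9=z depends on [5:z]
sources: [0:c, 1:z, 3:a]
N(rest) = Σ N(rest − s) over sources s of rest; N(one piece) = 1:
  size 1 → [7]=1  [8]=1  [9]=1
  size 2 → [3,8]=1  [5,9]=1  [6,7]=1  [7,8]=2  [7,9]=2  [8,9]=2
  size 3 → [3,7,8]=3  [3,8,9]=3  [4,5,9]=1  [5,7,9]=3  [5,8,9]=3  [6,7,8]=3  [6,7,9]=3  [7,8,9]=6
  size 4 → [1,4,5,9]=1  [3,5,8,9]=6  [3,6,7,8]=6  [3,7,8,9]=12  [4,5,7,9]=4  [4,5,8,9]=4  [5,6,7,9]=6  [5,7,8,9]=12  [6,7,8,9]=12
  size 5 → [1,4,5,7,9]=5  [1,4,5,8,9]=5  [3,4,5,8,9]=10  [3,5,7,8,9]=30  [3,6,7,8,9]=30  [4,5,6,7,9]=10  [4,5,7,8,9]=20  [5,6,7,8,9]=30
  size 6 → [1,3,4,5,8,9]=15  [1,4,5,6,7,9]=15  [1,4,5,7,8,9]=30  [2,4,5,6,7,9]=10  [3,4,5,7,8,9]=60  [3,5,6,7,8,9]=90  [4,5,6,7,8,9]=60
  size 7 → [0,2,4,5,6,7,9]=10  [1,2,4,5,6,7,9]=25  [1,3,4,5,7,8,9]=105  [1,4,5,6,7,8,9]=105  [2,4,5,6,7,8,9]=70  [3,4,5,6,7,8,9]=210
  size 8 → [0,1,2,4,5,6,7,9]=35  [0,2,4,5,6,7,8,9]=80  [1,2,4,5,6,7,8,9]=200  [1,3,4,5,6,7,8,9]=420  [2,3,4,5,6,7,8,9]=280
  first=0(c) contributes 900
  first=1(z) contributes 360
  first=3(a) contributes 315
|[w]| = 1575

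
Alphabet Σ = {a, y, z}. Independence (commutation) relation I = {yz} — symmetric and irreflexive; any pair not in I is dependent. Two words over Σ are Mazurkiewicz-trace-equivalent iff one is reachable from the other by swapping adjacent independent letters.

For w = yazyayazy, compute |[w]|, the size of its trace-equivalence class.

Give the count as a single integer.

drop 0:y onto floor
drop 1:a onto {0:y}
drop 2:z onto {1:a}
drop 3:y onto {1:a}
drop 4:a onto {2:z, 3:y}
drop 5:y onto {4:a}
drop 6:a onto {5:y}
drop 7:z onto {6:a}
drop 8:y onto {6:a}
ground layer = {0:y}
drop-orders for the pieces not yet dropped (sum over which currently-grounded one goes next):
  1 to go: {7} 1  {8} 1
  2 to go: {7,8} 2
  3 to go: {6,7,8} 2
  4 to go: {5,6,7,8} 2
  5 to go: {4,5,6,7,8} 2
  6 to go: {2,4,5,6,7,8} 2  {3,4,5,6,7,8} 2
  7 to go: {2,3,4,5,6,7,8} 4
  if 0:y drops first: 4 orders

4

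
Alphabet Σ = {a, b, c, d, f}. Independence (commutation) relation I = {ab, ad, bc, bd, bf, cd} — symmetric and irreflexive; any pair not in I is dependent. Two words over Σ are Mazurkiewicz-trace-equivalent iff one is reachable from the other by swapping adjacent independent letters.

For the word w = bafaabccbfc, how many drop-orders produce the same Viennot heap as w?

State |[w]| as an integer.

165

#0=b has no predecessor
#1=a has no predecessor
#2=f depends on [1:a]
#3=a depends on [2:f]
#4=a depends on [3:a]
#5=b depends on [0:b]
#6=c depends on [4:a]
#7=c depends on [6:c]
#8=b depends on [5:b]
#9=f depends on [7:c]
#10=c depends on [9:f]
sources: [0:b, 1:a]
N(rest) = Σ N(rest − s) over sources s of rest; N(one piece) = 1:
  size 1 → [8]=1  [10]=1
  size 2 → [5,8]=1  [8,10]=2  [9,10]=1
  size 3 → [0,5,8]=1  [5,8,10]=3  [7,9,10]=1  [8,9,10]=3
  size 4 → [0,5,8,10]=4  [5,8,9,10]=6  [6,7,9,10]=1  [7,8,9,10]=4
  size 5 → [0,5,8,9,10]=10  [4,6,7,9,10]=1  [5,7,8,9,10]=10  [6,7,8,9,10]=5
  size 6 → [0,5,7,8,9,10]=20  [3,4,6,7,9,10]=1  [4,6,7,8,9,10]=6  [5,6,7,8,9,10]=15
  size 7 → [0,5,6,7,8,9,10]=35  [2,3,4,6,7,9,10]=1  [3,4,6,7,8,9,10]=7  [4,5,6,7,8,9,10]=21
  size 8 → [0,4,5,6,7,8,9,10]=56  [1,2,3,4,6,7,9,10]=1  [2,3,4,6,7,8,9,10]=8  [3,4,5,6,7,8,9,10]=28
  size 9 → [0,3,4,5,6,7,8,9,10]=84  [1,2,3,4,6,7,8,9,10]=9  [2,3,4,5,6,7,8,9,10]=36
  first=0(b) contributes 45
  first=1(a) contributes 120
|[w]| = 165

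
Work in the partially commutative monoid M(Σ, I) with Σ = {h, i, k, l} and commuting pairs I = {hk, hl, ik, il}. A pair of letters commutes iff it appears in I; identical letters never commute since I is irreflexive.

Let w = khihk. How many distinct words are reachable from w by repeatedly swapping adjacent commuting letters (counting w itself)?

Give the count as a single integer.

10

#0=k has no predecessor
#1=h has no predecessor
#2=i depends on [1:h]
#3=h depends on [2:i]
#4=k depends on [0:k]
sources: [0:k, 1:h]
N(rest) = Σ N(rest − s) over sources s of rest; N(one piece) = 1:
  size 1 → [3]=1  [4]=1
  size 2 → [0,4]=1  [2,3]=1  [3,4]=2
  size 3 → [0,3,4]=3  [1,2,3]=1  [2,3,4]=3
  first=0(k) contributes 4
  first=1(h) contributes 6
|[w]| = 10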